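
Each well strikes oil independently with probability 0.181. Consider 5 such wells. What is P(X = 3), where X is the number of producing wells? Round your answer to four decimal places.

X ~ Binomial(n=5, p=0.181).
P(X=3) = C(5,3) · p^3 · (1−p)^2
= 10 · 0.0059297 · 0.67076 = 0.039774

0.0398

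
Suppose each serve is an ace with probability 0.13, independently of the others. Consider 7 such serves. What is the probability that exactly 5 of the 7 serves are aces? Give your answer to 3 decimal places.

0.001

X ~ Binomial(n=7, p=0.13).
P(X=5) = C(7,5) · p^5 · (1−p)^2
= 21 · 3.7129e-05 · 0.7569 = 0.00059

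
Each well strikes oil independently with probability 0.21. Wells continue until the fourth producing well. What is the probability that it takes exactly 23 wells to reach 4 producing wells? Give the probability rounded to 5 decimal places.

0.03399

Y = trial on which the fourth success occurs; negative binomial, r=4, p=0.21.
P(Y=23) = C(22,3) · p^4 · (1−p)^19
= 1540 · 0.0019448 · 0.011348 = 0.0339870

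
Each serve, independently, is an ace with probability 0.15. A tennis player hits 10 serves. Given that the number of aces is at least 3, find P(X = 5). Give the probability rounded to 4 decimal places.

0.0472

X ~ Binomial(10, 0.15). Want P(X=5 | X≥3) = P(X=5) / P(X≥3).
P(X=5) = C(10,5)·0.15^5·0.85^5 = 0.008491
P(X≥3) = 1 − 0.196874 − 0.347425 − 0.275897 = 0.179804
Ratio = 0.008491 / 0.179804 = 0.047223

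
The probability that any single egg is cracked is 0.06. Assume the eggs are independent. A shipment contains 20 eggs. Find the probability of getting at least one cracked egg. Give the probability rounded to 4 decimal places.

0.7099

P(at least one) = 1 − P(none) = 1 − (1 − 0.06)^20
= 1 − 0.290106 = 0.709894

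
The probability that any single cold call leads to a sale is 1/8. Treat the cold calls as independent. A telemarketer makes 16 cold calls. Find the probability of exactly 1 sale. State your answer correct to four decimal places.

0.2699

X ~ Binomial(n=16, p=0.125).
P(X=1) = C(16,1) · p^1 · (1−p)^15
= 16 · 0.125 · 0.13493 = 0.269868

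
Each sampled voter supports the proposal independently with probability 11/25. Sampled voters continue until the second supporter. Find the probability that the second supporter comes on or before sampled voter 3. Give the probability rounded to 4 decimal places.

Finishing within 3 sampled voters ⇔ at least 2 successes in the first 3. With X ~ Binomial(3, 0.44), P(Y ≤ 3) = 1 − P(X ≤ 1).
  k=0: C(3,0)·0.44^0·0.56^3 = 0.175616
  k=1: C(3,1)·0.44^1·0.56^2 = 0.413952
1 − 0.589568 = 0.410432

0.4104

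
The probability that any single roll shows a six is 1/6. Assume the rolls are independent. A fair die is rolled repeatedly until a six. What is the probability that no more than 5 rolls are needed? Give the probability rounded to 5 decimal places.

Y = number of rolls to the first success; geometric, p = 0.166667.
P(Y ≤ 5) = 1 − (1−p)^5 = 1 − 0.4018776 = 0.5981224

0.59812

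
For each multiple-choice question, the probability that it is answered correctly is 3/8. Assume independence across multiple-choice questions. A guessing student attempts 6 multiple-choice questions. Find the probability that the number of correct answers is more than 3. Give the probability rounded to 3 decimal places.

0.146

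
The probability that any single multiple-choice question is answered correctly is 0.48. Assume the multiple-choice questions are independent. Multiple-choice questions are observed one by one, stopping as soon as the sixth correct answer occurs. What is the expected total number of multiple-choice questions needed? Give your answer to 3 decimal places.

Y = total multiple-choice questions until the sixth success; negative binomial with r=6, p=0.48.
E[Y] = r / p = 6 / 0.48 = 12.50000

12.500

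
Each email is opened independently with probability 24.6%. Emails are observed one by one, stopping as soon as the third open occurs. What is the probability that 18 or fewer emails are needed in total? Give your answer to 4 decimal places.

0.8563

Finishing within 18 emails ⇔ at least 3 successes in the first 18. With X ~ Binomial(18, 0.246), P(Y ≤ 18) = 1 − P(X ≤ 2).
  k=0: C(18,0)·0.246^0·0.754^18 = 0.006204
  k=1: C(18,1)·0.246^1·0.754^17 = 0.036435
  k=2: C(18,2)·0.246^2·0.754^16 = 0.101042
1 − 0.143682 = 0.856318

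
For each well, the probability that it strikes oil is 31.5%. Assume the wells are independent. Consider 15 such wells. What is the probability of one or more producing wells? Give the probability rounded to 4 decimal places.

P(at least one) = 1 − P(none) = 1 − (1 − 0.315)^15
= 1 − 0.003431 = 0.996569

0.9966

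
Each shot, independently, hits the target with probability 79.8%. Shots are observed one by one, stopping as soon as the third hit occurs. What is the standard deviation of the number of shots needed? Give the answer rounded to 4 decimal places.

0.9755

Y = total shots until the third success; negative binomial with r=3, p=0.798.
SD(Y) = √[r(1−p)/p²] = √(0.951627) = 0.975514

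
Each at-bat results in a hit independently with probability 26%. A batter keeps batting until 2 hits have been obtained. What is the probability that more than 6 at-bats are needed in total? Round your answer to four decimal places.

0.5104

Needing more than 6 at-bats ⇔ fewer than 2 successes in the first 6. With X ~ Binomial(6, 0.26), P(Y > 6) = P(X ≤ 1).
  k=0: C(6,0)·0.26^0·0.74^6 = 0.164206
  k=1: C(6,1)·0.26^1·0.74^5 = 0.346165
P(X ≤ 1) = 0.510372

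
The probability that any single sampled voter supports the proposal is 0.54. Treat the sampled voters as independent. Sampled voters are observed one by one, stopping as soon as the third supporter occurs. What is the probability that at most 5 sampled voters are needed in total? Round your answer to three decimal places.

0.575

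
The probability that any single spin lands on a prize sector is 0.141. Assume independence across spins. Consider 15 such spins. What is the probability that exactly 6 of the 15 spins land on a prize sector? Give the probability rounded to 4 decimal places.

X ~ Binomial(n=15, p=0.141).
P(X=6) = C(15,6) · p^6 · (1−p)^9
= 5005 · 7.858e-06 · 0.25465 = 0.010015

0.0100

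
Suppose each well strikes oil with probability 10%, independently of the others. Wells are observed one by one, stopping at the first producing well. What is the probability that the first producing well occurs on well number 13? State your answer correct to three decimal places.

0.028

Geometric (trials to first success), p = 0.10.
P(Y = 13) = (1−p)^12 · p = 0.28243 · 0.10 = 0.02824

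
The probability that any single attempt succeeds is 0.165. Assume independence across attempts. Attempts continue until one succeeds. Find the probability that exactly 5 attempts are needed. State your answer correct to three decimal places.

0.080

Geometric (trials to first success), p = 0.165.
P(Y = 5) = (1−p)^4 · p = 0.48612 · 0.165 = 0.08021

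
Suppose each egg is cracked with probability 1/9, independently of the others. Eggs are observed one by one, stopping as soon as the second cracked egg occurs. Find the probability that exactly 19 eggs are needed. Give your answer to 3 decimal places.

Y = trial on which the second success occurs; negative binomial, r=2, p=0.111111.
P(Y=19) = C(18,1) · p^2 · (1−p)^17
= 18 · 0.012346 · 0.13502 = 0.03001

0.030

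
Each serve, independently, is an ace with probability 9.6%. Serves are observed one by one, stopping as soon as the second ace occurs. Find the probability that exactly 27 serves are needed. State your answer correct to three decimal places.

Y = trial on which the second success occurs; negative binomial, r=2, p=0.096.
P(Y=27) = C(26,1) · p^2 · (1−p)^25
= 26 · 0.009216 · 0.080207 = 0.01922

0.019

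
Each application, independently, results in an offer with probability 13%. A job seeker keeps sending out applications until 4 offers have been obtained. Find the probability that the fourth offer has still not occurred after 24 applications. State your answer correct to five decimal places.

0.61878

Needing more than 24 applications ⇔ fewer than 4 successes in the first 24. With X ~ Binomial(24, 0.13), P(Y > 24) = P(X ≤ 3).
  k=0: C(24,0)·0.13^0·0.87^24 = 0.0353559
  k=1: C(24,1)·0.13^1·0.87^23 = 0.1267936
  k=2: C(24,2)·0.13^2·0.87^22 = 0.2178810
  k=3: C(24,3)·0.13^3·0.87^21 = 0.2387508
P(X ≤ 3) = 0.6187813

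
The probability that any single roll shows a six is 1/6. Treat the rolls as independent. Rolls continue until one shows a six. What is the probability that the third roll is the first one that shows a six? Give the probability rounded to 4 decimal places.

0.1157

Geometric (trials to first success), p = 0.166667.
P(Y = 3) = (1−p)^2 · p = 0.69444 · 0.166667 = 0.115741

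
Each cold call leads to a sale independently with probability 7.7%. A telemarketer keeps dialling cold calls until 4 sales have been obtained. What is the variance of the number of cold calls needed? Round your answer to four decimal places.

Y = total cold calls until the fourth success; negative binomial with r=4, p=0.077.
Var(Y) = r(1−p)/p² = 4·0.923 / 0.077² = 622.701973

622.7020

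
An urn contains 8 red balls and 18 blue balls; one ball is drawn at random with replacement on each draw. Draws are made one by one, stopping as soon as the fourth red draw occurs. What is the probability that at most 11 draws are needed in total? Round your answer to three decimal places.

0.453

Finishing within 11 draws ⇔ at least 4 successes in the first 11. With X ~ Binomial(11, 0.307692), P(Y ≤ 11) = 1 − P(X ≤ 3).
  k=0: C(11,0)·0.307692^0·0.692308^11 = 0.01751
  k=1: C(11,1)·0.307692^1·0.692308^10 = 0.08561
  k=2: C(11,2)·0.307692^2·0.692308^9 = 0.19023
  k=3: C(11,3)·0.307692^3·0.692308^8 = 0.25365
1 − 0.54700 = 0.45300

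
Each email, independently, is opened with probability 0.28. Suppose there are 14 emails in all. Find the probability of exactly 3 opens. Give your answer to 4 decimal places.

0.2154

X ~ Binomial(n=14, p=0.28).
P(X=3) = C(14,3) · p^3 · (1−p)^11
= 364 · 0.021952 · 0.026956 = 0.215394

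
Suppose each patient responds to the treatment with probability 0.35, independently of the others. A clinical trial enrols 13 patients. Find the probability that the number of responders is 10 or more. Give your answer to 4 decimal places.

0.0025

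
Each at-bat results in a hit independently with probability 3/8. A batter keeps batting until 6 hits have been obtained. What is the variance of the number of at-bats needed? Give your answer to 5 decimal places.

Y = total at-bats until the sixth success; negative binomial with r=6, p=0.375.
Var(Y) = r(1−p)/p² = 6·0.625 / 0.375² = 26.6666667

26.66667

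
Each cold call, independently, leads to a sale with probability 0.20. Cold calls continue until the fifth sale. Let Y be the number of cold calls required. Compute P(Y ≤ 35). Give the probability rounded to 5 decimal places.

0.85651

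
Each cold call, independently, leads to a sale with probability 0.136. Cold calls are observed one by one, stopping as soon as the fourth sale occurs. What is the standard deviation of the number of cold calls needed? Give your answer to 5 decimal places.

13.66935

Y = total cold calls until the fourth success; negative binomial with r=4, p=0.136.
SD(Y) = √[r(1−p)/p²] = √(186.8512111) = 13.6693530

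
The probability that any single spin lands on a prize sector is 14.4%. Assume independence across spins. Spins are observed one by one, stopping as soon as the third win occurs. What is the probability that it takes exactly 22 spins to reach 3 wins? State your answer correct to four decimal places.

0.0327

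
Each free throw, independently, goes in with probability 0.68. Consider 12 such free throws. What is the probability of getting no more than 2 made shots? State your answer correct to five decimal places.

0.00037

X ~ Binomial(12, 0.68); P(X ≤ 2) = Σ C(12,k) p^k (1−p)^(12−k) over k:
  k=0: C(12,0)·0.68^0·0.32^12 = 0.0000012
  k=1: C(12,1)·0.68^1·0.32^11 = 0.0000294
  k=2: C(12,2)·0.68^2·0.32^10 = 0.0003436
Total = 0.0003742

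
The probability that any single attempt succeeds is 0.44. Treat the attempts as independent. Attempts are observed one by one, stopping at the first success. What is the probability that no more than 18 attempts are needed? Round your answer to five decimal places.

Y = number of attempts to the first success; geometric, p = 0.44.
P(Y ≤ 18) = 1 − (1−p)^18 = 1 − 0.0000293 = 0.9999707

0.99997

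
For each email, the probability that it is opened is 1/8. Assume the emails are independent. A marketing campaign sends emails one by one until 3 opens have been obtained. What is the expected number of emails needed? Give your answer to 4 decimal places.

24.0000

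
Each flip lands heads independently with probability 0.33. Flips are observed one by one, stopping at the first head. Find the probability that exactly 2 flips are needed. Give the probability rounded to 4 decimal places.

Geometric (trials to first success), p = 0.33.
P(Y = 2) = (1−p)^1 · p = 0.67 · 0.33 = 0.221100

0.2211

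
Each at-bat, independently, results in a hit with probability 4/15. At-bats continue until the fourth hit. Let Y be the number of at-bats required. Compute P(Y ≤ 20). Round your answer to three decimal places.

0.822

Finishing within 20 at-bats ⇔ at least 4 successes in the first 20. With X ~ Binomial(20, 0.266667), P(Y ≤ 20) = 1 − P(X ≤ 3).
  k=0: C(20,0)·0.266667^0·0.733333^20 = 0.00202
  k=1: C(20,1)·0.266667^1·0.733333^19 = 0.01471
  k=2: C(20,2)·0.266667^2·0.733333^18 = 0.05083
  k=3: C(20,3)·0.266667^3·0.733333^17 = 0.11090
1 − 0.17847 = 0.82153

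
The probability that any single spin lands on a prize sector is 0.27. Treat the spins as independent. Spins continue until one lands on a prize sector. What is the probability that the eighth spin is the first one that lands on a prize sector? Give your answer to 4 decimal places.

0.0298

Geometric (trials to first success), p = 0.27.
P(Y = 8) = (1−p)^7 · p = 0.11047 · 0.27 = 0.029828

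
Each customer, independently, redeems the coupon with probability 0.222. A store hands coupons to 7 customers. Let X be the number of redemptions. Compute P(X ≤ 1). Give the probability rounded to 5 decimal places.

X ~ Binomial(7, 0.222); P(X ≤ 1) = Σ C(7,k) p^k (1−p)^(7−k) over k:
  k=0: C(7,0)·0.222^0·0.778^7 = 0.1725270
  k=1: C(7,1)·0.222^1·0.778^6 = 0.3446106
Total = 0.5171376

0.51714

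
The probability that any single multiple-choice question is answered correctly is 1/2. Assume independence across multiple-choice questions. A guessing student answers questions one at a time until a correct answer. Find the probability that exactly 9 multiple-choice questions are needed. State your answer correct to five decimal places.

Geometric (trials to first success), p = 0.50.
P(Y = 9) = (1−p)^8 · p = 0.0039062 · 0.50 = 0.0019531

0.00195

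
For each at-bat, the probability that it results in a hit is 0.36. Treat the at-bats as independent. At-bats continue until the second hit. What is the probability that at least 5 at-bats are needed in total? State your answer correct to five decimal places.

0.54526

Needing more than 4 at-bats ⇔ fewer than 2 successes in the first 4. With X ~ Binomial(4, 0.36), P(Y > 4) = P(X ≤ 1).
  k=0: C(4,0)·0.36^0·0.64^4 = 0.1677722
  k=1: C(4,1)·0.36^1·0.64^3 = 0.3774874
P(X ≤ 1) = 0.5452595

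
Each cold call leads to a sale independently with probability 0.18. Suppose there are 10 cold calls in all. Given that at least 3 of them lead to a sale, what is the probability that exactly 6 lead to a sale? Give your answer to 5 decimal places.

0.01229

X ~ Binomial(10, 0.18). Want P(X=6 | X≥3) = P(X=6) / P(X≥3).
P(X=6) = C(10,6)·0.18^6·0.82^4 = 0.0032293
P(X≥3) = 1 − 0.1374480 − 0.3017152 − 0.2980357 = 0.2628010
Ratio = 0.0032293 / 0.2628010 = 0.0122880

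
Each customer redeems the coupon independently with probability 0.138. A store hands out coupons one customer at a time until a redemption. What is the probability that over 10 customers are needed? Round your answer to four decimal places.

Y = number of customers to the first success; geometric, p = 0.138.
P(Y > 10) = P(first 10 all fail) = (1−p)^10 = 0.226502

0.2265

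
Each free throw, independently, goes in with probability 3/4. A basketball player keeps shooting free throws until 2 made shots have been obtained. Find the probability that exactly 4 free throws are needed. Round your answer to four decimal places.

0.1055

Y = trial on which the second success occurs; negative binomial, r=2, p=0.75.
P(Y=4) = C(3,1) · p^2 · (1−p)^2
= 3 · 0.5625 · 0.0625 = 0.105469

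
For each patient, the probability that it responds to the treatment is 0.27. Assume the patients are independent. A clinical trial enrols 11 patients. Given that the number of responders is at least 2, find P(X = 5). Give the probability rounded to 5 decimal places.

X ~ Binomial(11, 0.27). Want P(X=5 | X≥2) = P(X=5) / P(X≥2).
P(X=5) = C(11,5)·0.27^5·0.73^6 = 0.1003224
P(X≥2) = 1 − 0.0313727 − 0.1276395 = 0.8409878
Ratio = 0.1003224 / 0.8409878 = 0.1192912

0.11929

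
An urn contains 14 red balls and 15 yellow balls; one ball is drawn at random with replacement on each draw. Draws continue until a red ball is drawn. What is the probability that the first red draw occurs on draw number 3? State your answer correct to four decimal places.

Geometric (trials to first success), p = 0.482759.
P(Y = 3) = (1−p)^2 · p = 0.26754 · 0.482759 = 0.129157

0.1292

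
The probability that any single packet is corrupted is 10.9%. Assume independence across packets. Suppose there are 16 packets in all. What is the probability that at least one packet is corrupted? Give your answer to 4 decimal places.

0.8422

P(at least one) = 1 − P(none) = 1 − (1 − 0.109)^16
= 1 − 0.157777 = 0.842223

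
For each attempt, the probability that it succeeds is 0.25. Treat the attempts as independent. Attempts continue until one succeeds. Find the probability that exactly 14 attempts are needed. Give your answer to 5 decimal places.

0.00594

Geometric (trials to first success), p = 0.25.
P(Y = 14) = (1−p)^13 · p = 0.023757 · 0.25 = 0.0059393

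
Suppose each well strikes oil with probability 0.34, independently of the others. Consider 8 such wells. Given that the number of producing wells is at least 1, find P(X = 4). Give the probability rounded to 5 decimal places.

0.18413

X ~ Binomial(8, 0.34). Want P(X=4 | X≥1) = P(X=4) / P(X≥1).
P(X=4) = C(8,4)·0.34^4·0.66^4 = 0.1774964
P(X≥1) = 1 − 0.0360041 = 0.9639959
Ratio = 0.1774964 / 0.9639959 = 0.1841256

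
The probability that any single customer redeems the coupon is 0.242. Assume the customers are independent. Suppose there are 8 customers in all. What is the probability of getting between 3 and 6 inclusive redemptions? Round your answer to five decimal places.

0.30133

X ~ Binomial(8, 0.242); P(3 ≤ X ≤ 6) = Σ C(8,k) p^k (1−p)^(8−k) over k:
  k=3: C(8,3)·0.242^3·0.758^5 = 0.1986004
  k=4: C(8,4)·0.242^4·0.758^4 = 0.0792568
  k=5: C(8,5)·0.242^5·0.758^3 = 0.0202429
  k=6: C(8,6)·0.242^6·0.758^2 = 0.0032314
Total = 0.3013315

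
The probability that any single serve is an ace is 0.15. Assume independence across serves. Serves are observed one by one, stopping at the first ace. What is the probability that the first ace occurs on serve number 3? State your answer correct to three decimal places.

Geometric (trials to first success), p = 0.15.
P(Y = 3) = (1−p)^2 · p = 0.7225 · 0.15 = 0.10837

0.108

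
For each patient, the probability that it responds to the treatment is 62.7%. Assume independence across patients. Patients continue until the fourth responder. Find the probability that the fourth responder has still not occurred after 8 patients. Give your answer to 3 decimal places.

0.135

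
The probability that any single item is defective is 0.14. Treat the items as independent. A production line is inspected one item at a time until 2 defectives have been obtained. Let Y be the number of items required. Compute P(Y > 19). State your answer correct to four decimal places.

Needing more than 19 items ⇔ fewer than 2 successes in the first 19. With X ~ Binomial(19, 0.14), P(Y > 19) = P(X ≤ 1).
  k=0: C(19,0)·0.14^0·0.86^19 = 0.056947
  k=1: C(19,1)·0.14^1·0.86^18 = 0.176138
P(X ≤ 1) = 0.233085

0.2331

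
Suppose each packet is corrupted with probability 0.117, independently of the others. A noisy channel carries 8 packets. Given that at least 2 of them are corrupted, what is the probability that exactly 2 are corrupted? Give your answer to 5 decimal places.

X ~ Binomial(8, 0.117). Want P(X=2 | X≥2) = P(X=2) / P(X≥2).
P(X=2) = C(8,2)·0.117^2·0.883^6 = 0.1816745
P(X≥2) = 1 − 0.3695606 − 0.3917426 = 0.2386969
Ratio = 0.1816745 / 0.2386969 = 0.7611097

0.76111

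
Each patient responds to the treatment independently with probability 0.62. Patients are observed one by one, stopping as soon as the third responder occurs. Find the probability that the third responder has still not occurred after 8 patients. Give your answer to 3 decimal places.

Needing more than 8 patients ⇔ fewer than 3 successes in the first 8. With X ~ Binomial(8, 0.62), P(Y > 8) = P(X ≤ 2).
  k=0: C(8,0)·0.62^0·0.38^8 = 0.00043
  k=1: C(8,1)·0.62^1·0.38^7 = 0.00568
  k=2: C(8,2)·0.62^2·0.38^6 = 0.03241
P(X ≤ 2) = 0.03852

0.039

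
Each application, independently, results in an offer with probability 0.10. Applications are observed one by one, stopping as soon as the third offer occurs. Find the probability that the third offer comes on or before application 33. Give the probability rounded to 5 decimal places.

0.65434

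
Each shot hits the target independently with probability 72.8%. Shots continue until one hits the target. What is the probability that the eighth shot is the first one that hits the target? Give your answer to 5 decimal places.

0.00008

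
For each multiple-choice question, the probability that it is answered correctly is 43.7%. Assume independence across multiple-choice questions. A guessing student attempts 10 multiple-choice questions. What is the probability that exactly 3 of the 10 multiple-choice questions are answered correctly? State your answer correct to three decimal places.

X ~ Binomial(n=10, p=0.437).
P(X=3) = C(10,3) · p^3 · (1−p)^7
= 120 · 0.083453 · 0.017929 = 0.17955

0.180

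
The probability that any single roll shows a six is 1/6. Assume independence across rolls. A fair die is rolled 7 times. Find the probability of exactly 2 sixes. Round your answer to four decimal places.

X ~ Binomial(n=7, p=0.166667).
P(X=2) = C(7,2) · p^2 · (1−p)^5
= 21 · 0.027778 · 0.40188 = 0.234429

0.2344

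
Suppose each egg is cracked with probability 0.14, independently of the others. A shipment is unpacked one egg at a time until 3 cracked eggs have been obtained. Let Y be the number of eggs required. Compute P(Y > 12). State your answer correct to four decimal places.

0.7697

Needing more than 12 eggs ⇔ fewer than 3 successes in the first 12. With X ~ Binomial(12, 0.14), P(Y > 12) = P(X ≤ 2).
  k=0: C(12,0)·0.14^0·0.86^12 = 0.163675
  k=1: C(12,1)·0.14^1·0.86^11 = 0.319737
  k=2: C(12,2)·0.14^2·0.86^10 = 0.286276
P(X ≤ 2) = 0.769687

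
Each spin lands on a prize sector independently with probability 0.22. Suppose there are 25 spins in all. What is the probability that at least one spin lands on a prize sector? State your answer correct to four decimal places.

0.9980

P(at least one) = 1 − P(none) = 1 − (1 − 0.22)^25
= 1 − 0.002006 = 0.997994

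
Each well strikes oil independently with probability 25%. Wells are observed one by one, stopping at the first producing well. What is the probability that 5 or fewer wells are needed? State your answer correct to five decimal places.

Y = number of wells to the first success; geometric, p = 0.25.
P(Y ≤ 5) = 1 − (1−p)^5 = 1 − 0.2373047 = 0.7626953

0.76270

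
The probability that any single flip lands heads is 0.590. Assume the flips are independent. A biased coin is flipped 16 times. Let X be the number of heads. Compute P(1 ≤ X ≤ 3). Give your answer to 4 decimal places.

X ~ Binomial(16, 0.59); P(1 ≤ X ≤ 3) = Σ C(16,k) p^k (1−p)^(16−k) over k:
  k=1: C(16,1)·0.59^1·0.41^15 = 0.000015
  k=2: C(16,2)·0.59^2·0.41^14 = 0.000158
  k=3: C(16,3)·0.59^3·0.41^13 = 0.001064
Total = 0.001237

0.0012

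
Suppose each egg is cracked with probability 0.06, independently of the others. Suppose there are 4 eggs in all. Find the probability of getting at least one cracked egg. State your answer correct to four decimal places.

0.2193

P(at least one) = 1 − P(none) = 1 − (1 − 0.06)^4
= 1 − 0.780749 = 0.219251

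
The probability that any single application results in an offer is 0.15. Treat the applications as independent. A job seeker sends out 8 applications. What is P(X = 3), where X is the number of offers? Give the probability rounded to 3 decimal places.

X ~ Binomial(n=8, p=0.15).
P(X=3) = C(8,3) · p^3 · (1−p)^5
= 56 · 0.003375 · 0.44371 = 0.08386

0.084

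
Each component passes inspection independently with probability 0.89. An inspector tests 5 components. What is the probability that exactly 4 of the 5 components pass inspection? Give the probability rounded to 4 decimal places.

0.3451

X ~ Binomial(n=5, p=0.89).
P(X=4) = C(5,4) · p^4 · (1−p)^1
= 5 · 0.62742 · 0.11 = 0.345082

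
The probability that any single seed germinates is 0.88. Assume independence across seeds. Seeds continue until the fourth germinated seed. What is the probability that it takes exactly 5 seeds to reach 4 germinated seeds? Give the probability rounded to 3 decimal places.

0.288

Y = trial on which the fourth success occurs; negative binomial, r=4, p=0.88.
P(Y=5) = C(4,3) · p^4 · (1−p)^1
= 4 · 0.5997 · 0.12 = 0.28785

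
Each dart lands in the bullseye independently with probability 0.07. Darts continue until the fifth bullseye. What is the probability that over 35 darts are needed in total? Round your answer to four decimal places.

Needing more than 35 darts ⇔ fewer than 5 successes in the first 35. With X ~ Binomial(35, 0.07), P(Y > 35) = P(X ≤ 4).
  k=0: C(35,0)·0.07^0·0.93^35 = 0.078868
  k=1: C(35,1)·0.07^1·0.93^34 = 0.207772
  k=2: C(35,2)·0.07^2·0.93^33 = 0.265858
  k=3: C(35,3)·0.07^3·0.93^32 = 0.220119
  k=4: C(35,4)·0.07^4·0.93^31 = 0.132545
P(X ≤ 4) = 0.905163

0.9052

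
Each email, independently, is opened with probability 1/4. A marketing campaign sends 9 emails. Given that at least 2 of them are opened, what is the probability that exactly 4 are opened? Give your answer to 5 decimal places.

X ~ Binomial(9, 0.25). Want P(X=4 | X≥2) = P(X=4) / P(X≥2).
P(X=4) = C(9,4)·0.25^4·0.75^5 = 0.1167984
P(X≥2) = 1 − 0.0750847 − 0.2252541 = 0.6996613
Ratio = 0.1167984 / 0.6996613 = 0.1669356

0.16694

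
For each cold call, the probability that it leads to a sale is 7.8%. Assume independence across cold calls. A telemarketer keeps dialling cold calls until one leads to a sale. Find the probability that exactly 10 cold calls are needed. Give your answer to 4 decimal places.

Geometric (trials to first success), p = 0.078.
P(Y = 10) = (1−p)^9 · p = 0.48148 · 0.078 = 0.037555

0.0376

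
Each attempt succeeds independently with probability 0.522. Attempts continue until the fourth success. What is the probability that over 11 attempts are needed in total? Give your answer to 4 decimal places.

0.0874

Needing more than 11 attempts ⇔ fewer than 4 successes in the first 11. With X ~ Binomial(11, 0.522), P(Y > 11) = P(X ≤ 3).
  k=0: C(11,0)·0.522^0·0.478^11 = 0.000298
  k=1: C(11,1)·0.522^1·0.478^10 = 0.003576
  k=2: C(11,2)·0.522^2·0.478^9 = 0.019523
  k=3: C(11,3)·0.522^3·0.478^8 = 0.063961
P(X ≤ 3) = 0.087358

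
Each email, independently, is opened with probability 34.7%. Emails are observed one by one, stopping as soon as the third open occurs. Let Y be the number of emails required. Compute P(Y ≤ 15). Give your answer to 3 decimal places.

0.935

Finishing within 15 emails ⇔ at least 3 successes in the first 15. With X ~ Binomial(15, 0.347), P(Y ≤ 15) = 1 − P(X ≤ 2).
  k=0: C(15,0)·0.347^0·0.653^15 = 0.00167
  k=1: C(15,1)·0.347^1·0.653^14 = 0.01334
  k=2: C(15,2)·0.347^2·0.653^13 = 0.04963
1 − 0.06464 = 0.93536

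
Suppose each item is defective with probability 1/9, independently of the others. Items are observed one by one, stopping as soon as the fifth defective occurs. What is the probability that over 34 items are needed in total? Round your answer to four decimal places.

Needing more than 34 items ⇔ fewer than 5 successes in the first 34. With X ~ Binomial(34, 0.111111), P(Y > 34) = P(X ≤ 4).
  k=0: C(34,0)·0.111111^0·0.888889^34 = 0.018231
  k=1: C(34,1)·0.111111^1·0.888889^33 = 0.077482
  k=2: C(34,2)·0.111111^2·0.888889^32 = 0.159807
  k=3: C(34,3)·0.111111^3·0.888889^31 = 0.213077
  k=4: C(34,4)·0.111111^4·0.888889^30 = 0.206418
P(X ≤ 4) = 0.675016

0.6750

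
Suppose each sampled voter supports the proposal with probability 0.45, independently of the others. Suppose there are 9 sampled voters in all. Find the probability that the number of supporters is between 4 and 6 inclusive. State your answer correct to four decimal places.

X ~ Binomial(9, 0.45); P(4 ≤ X ≤ 6) = Σ C(9,k) p^k (1−p)^(9−k) over k:
  k=4: C(9,4)·0.45^4·0.55^5 = 0.260036
  k=5: C(9,5)·0.45^5·0.55^4 = 0.212757
  k=6: C(9,6)·0.45^6·0.55^3 = 0.116049
Total = 0.588843

0.5888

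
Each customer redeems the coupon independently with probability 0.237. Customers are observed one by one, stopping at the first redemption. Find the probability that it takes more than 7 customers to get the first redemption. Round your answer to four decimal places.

Y = number of customers to the first success; geometric, p = 0.237.
P(Y > 7) = P(first 7 all fail) = (1−p)^7 = 0.150547

0.1505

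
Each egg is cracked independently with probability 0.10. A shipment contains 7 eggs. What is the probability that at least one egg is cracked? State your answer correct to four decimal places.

P(at least one) = 1 − P(none) = 1 − (1 − 0.10)^7
= 1 − 0.478297 = 0.521703

0.5217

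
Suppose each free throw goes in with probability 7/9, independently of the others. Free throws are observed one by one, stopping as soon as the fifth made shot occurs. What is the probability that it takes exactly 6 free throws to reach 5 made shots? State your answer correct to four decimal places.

0.3163

Y = trial on which the fifth success occurs; negative binomial, r=5, p=0.777778.
P(Y=6) = C(5,4) · p^5 · (1−p)^1
= 5 · 0.28463 · 0.22222 = 0.316253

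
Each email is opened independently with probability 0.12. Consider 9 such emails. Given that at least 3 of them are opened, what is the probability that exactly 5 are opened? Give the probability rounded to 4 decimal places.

X ~ Binomial(9, 0.12). Want P(X=5 | X≥3) = P(X=5) / P(X≥3).
P(X=5) = C(9,5)·0.12^5·0.88^4 = 0.001880
P(X≥3) = 1 − 0.316478 − 0.388405 − 0.211857 = 0.083259
Ratio = 0.001880 / 0.083259 = 0.022583

0.0226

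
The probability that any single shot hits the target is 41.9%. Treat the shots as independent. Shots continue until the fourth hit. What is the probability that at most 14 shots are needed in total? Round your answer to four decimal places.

Finishing within 14 shots ⇔ at least 4 successes in the first 14. With X ~ Binomial(14, 0.419), P(Y ≤ 14) = 1 − P(X ≤ 3).
  k=0: C(14,0)·0.419^0·0.581^14 = 0.000499
  k=1: C(14,1)·0.419^1·0.581^13 = 0.005042
  k=2: C(14,2)·0.419^2·0.581^12 = 0.023636
  k=3: C(14,3)·0.419^3·0.581^11 = 0.068184
1 − 0.097362 = 0.902638

0.9026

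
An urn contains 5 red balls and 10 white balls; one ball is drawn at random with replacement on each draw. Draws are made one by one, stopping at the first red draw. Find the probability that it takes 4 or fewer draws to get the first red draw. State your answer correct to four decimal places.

Y = number of draws to the first success; geometric, p = 0.333333.
P(Y ≤ 4) = 1 − (1−p)^4 = 1 − 0.197531 = 0.802469

0.8025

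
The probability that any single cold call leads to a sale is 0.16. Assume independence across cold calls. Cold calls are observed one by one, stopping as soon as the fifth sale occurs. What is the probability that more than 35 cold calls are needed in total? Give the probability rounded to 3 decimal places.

0.321

Needing more than 35 cold calls ⇔ fewer than 5 successes in the first 35. With X ~ Binomial(35, 0.16), P(Y > 35) = P(X ≤ 4).
  k=0: C(35,0)·0.16^0·0.84^35 = 0.00224
  k=1: C(35,1)·0.16^1·0.84^34 = 0.01492
  k=2: C(35,2)·0.16^2·0.84^33 = 0.04830
  k=3: C(35,3)·0.16^3·0.84^32 = 0.10121
  k=4: C(35,4)·0.16^4·0.84^31 = 0.15422
P(X ≤ 4) = 0.32088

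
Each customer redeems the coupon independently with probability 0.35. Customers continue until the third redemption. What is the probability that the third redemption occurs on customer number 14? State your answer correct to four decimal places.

Y = trial on which the third success occurs; negative binomial, r=3, p=0.35.
P(Y=14) = C(13,2) · p^3 · (1−p)^11
= 78 · 0.042875 · 0.0087508 = 0.029265

0.0293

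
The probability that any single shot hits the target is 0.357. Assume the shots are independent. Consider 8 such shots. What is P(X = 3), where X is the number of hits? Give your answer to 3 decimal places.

X ~ Binomial(n=8, p=0.357).
P(X=3) = C(8,3) · p^3 · (1−p)^5
= 56 · 0.045499 · 0.10991 = 0.28006

0.280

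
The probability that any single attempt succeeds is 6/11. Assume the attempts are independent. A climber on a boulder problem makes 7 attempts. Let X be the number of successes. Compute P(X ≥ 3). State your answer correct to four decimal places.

0.8411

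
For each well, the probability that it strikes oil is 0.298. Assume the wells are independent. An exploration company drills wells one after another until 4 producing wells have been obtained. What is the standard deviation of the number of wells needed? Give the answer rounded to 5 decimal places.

5.62318

Y = total wells until the fourth success; negative binomial with r=4, p=0.298.
SD(Y) = √[r(1−p)/p²] = √(31.6201973) = 5.6231839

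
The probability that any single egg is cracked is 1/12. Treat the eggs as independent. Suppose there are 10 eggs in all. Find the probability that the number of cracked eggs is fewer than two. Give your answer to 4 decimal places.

0.7997

X ~ Binomial(10, 0.083333); P(X ≤ 1) = Σ C(10,k) p^k (1−p)^(10−k) over k:
  k=0: C(10,0)·0.083333^0·0.916667^10 = 0.418904
  k=1: C(10,1)·0.083333^1·0.916667^9 = 0.380822
Total = 0.799726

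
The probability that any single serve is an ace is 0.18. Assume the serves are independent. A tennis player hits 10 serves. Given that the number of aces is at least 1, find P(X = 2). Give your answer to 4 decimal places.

0.3455

X ~ Binomial(10, 0.18). Want P(X=2 | X≥1) = P(X=2) / P(X≥1).
P(X=2) = C(10,2)·0.18^2·0.82^8 = 0.298036
P(X≥1) = 1 − 0.137448 = 0.862552
Ratio = 0.298036 / 0.862552 = 0.345528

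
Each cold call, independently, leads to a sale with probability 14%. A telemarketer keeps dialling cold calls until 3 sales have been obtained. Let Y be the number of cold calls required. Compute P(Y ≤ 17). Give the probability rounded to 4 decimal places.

0.4324

Finishing within 17 cold calls ⇔ at least 3 successes in the first 17. With X ~ Binomial(17, 0.14), P(Y ≤ 17) = 1 − P(X ≤ 2).
  k=0: C(17,0)·0.14^0·0.86^17 = 0.076997
  k=1: C(17,1)·0.14^1·0.86^16 = 0.213085
  k=2: C(17,2)·0.14^2·0.86^15 = 0.277506
1 − 0.567587 = 0.432413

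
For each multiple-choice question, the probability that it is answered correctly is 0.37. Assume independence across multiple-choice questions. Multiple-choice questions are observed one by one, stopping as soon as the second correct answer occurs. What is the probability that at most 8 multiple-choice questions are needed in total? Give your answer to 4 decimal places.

0.8586

Finishing within 8 multiple-choice questions ⇔ at least 2 successes in the first 8. With X ~ Binomial(8, 0.37), P(Y ≤ 8) = 1 − P(X ≤ 1).
  k=0: C(8,0)·0.37^0·0.63^8 = 0.024816
  k=1: C(8,1)·0.37^1·0.63^7 = 0.116594
1 − 0.141409 = 0.858591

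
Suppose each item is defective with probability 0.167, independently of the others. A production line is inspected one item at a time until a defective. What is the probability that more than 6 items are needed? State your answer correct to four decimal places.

0.3341

Y = number of items to the first success; geometric, p = 0.167.
P(Y > 6) = P(first 6 all fail) = (1−p)^6 = 0.334095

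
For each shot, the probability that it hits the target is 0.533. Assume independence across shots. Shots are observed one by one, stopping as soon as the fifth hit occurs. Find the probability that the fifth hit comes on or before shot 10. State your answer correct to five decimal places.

0.70113

Finishing within 10 shots ⇔ at least 5 successes in the first 10. With X ~ Binomial(10, 0.533), P(Y ≤ 10) = 1 − P(X ≤ 4).
  k=0: C(10,0)·0.533^0·0.467^10 = 0.0004934
  k=1: C(10,1)·0.533^1·0.467^9 = 0.0056309
  k=2: C(10,2)·0.533^2·0.467^8 = 0.0289202
  k=3: C(10,3)·0.533^3·0.467^7 = 0.0880199
  k=4: C(10,4)·0.533^4·0.467^6 = 0.1758043
1 − 0.2988687 = 0.7011313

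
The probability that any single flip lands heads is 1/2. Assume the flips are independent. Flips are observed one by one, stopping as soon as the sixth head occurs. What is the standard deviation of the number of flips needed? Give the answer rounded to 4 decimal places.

3.4641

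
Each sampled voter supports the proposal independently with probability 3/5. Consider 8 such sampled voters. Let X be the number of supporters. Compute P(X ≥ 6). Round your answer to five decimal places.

0.31539

X ~ Binomial(8, 0.60); P(X ≥ 6) = Σ C(8,k) p^k (1−p)^(8−k) over k:
  k=6: C(8,6)·0.60^6·0.40^2 = 0.2090189
  k=7: C(8,7)·0.60^7·0.40^1 = 0.0895795
  k=8: C(8,8)·0.60^8·0.40^0 = 0.0167962
Total = 0.3153946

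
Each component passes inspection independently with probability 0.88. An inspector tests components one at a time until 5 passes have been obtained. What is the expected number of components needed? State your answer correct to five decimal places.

Y = total components until the fifth success; negative binomial with r=5, p=0.88.
E[Y] = r / p = 5 / 0.88 = 5.6818182

5.68182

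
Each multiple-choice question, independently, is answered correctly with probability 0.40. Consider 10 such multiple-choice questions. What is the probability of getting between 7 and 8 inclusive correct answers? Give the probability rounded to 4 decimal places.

X ~ Binomial(10, 0.40); P(7 ≤ X ≤ 8) = Σ C(10,k) p^k (1−p)^(10−k) over k:
  k=7: C(10,7)·0.40^7·0.60^3 = 0.042467
  k=8: C(10,8)·0.40^8·0.60^2 = 0.010617
Total = 0.053084

0.0531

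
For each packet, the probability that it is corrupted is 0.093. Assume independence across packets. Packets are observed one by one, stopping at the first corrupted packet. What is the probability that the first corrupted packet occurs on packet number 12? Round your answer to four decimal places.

Geometric (trials to first success), p = 0.093.
P(Y = 12) = (1−p)^11 · p = 0.34173 · 0.093 = 0.031781

0.0318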